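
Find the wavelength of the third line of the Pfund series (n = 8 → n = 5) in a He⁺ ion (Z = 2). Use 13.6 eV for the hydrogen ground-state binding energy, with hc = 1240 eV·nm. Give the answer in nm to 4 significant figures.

The Pfund series terminates on n_f = 5; the third line has n_i = 5+3 = 8.
ΔE = 54.40 × (1/5² − 1/8²) = 1.326 eV.
λ = 1240 / 1.326 = 935.1 nm.

935.1 nm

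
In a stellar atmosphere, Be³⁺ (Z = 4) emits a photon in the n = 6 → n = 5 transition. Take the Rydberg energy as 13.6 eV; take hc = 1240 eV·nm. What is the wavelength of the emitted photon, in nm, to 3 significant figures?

466 nm

For Z = 4 the level energies scale as Z², so the effective Rydberg energy is 13.6 × 16 = 217.6 eV.
ΔE = 217.6 × (1/5² − 1/6²) = 217.6 × 0.01222 = 2.660 eV.
λ = hc/ΔE = 1240 / 2.660 = 466 nm.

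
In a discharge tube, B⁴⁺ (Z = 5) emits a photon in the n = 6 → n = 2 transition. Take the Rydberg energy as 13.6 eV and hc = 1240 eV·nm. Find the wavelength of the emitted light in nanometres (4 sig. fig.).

16.41 nm

For Z = 5 the level energies scale as Z², so the effective Rydberg energy is 13.6 × 25 = 340.0 eV.
ΔE = 340.0 × (1/2² − 1/6²) = 340.0 × 0.2222 = 75.56 eV.
λ = hc/ΔE = 1240 / 75.56 = 16.41 nm.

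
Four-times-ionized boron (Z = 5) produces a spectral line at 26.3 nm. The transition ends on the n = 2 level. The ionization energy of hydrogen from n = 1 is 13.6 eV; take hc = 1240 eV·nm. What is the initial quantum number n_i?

n_i = 3

The photon energy is ΔE = hc/λ = 1240 / 26.3 = 47.15 eV.
With Z = 5, ΔE = 340.0 × (1/n_f² − 1/n_i²), so 1/n_f² − 1/n_i² = 0.1387.
With n_f = 2: 1/n_i² = 1/4 − 0.1387 = 0.1113, so n_i ≈ 3.00.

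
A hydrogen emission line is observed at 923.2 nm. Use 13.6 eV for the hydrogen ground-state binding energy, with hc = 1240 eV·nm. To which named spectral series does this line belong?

ΔE = 1240/923.2 = 1.343 eV.
This matches 13.6 × (1/3² − 1/9²), so n_f = 3: the Paschen series.

Paschen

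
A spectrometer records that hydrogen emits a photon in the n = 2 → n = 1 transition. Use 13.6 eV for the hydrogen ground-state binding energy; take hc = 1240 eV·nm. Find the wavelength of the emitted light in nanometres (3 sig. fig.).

122 nm

ΔE = 13.60 × (1/1² − 1/2²) = 13.60 × 0.7500 = 10.20 eV.
λ = hc/ΔE = 1240 / 10.20 = 122 nm.
This line belongs to the Lyman series.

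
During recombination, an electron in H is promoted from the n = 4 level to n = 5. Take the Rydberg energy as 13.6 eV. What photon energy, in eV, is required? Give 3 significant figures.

0.306 eV

E_5 = −13.60/25 = −0.5440 eV and E_4 = −13.60/16 = −0.8500 eV.
The photon energy is |E_5 − E_4| = 0.306 eV.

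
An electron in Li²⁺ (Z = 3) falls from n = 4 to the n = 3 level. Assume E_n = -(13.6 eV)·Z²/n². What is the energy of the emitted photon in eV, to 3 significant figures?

The Bohr energies scale as Z², so for Z = 3: E_n = −122.4/n² eV.
E_4 = −122.4/16 = −7.650 eV and E_3 = −122.4/9 = −13.60 eV.
The photon energy is |E_4 − E_3| = 5.95 eV.

5.95 eV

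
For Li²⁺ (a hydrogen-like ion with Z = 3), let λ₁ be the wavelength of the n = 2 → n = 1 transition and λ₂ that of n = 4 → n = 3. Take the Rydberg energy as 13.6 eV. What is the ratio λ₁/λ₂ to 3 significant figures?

λ ∝ 1/ΔE ∝ 1/(1/n_f² − 1/n_i²), and the Z² and hc factors cancel in the ratio.
λ₁/λ₂ = (1/3² − 1/4²)/(1/1² − 1/2²) = 0.04861/0.7500 = 0.0648.

0.0648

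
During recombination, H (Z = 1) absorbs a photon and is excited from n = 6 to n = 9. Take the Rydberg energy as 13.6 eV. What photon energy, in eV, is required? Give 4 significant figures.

E_9 = −13.60/81 = −0.1679 eV and E_6 = −13.60/36 = −0.3778 eV.
The photon energy is |E_9 − E_6| = 0.2099 eV.

0.2099 eV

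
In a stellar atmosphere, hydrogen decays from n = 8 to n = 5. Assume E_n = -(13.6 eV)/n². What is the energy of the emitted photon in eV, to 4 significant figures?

E_8 = −13.60/64 = −0.2125 eV and E_5 = −13.60/25 = −0.5440 eV.
The photon energy is |E_8 − E_5| = 0.3315 eV.

0.3315 eV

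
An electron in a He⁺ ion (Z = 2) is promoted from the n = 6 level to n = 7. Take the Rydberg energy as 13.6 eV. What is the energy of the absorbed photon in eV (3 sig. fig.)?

The Bohr energies scale as Z², so for Z = 2: E_n = −54.40/n² eV.
E_7 = −54.40/49 = −1.110 eV and E_6 = −54.40/36 = −1.511 eV.
The photon energy is |E_7 − E_6| = 0.401 eV.

0.401 eV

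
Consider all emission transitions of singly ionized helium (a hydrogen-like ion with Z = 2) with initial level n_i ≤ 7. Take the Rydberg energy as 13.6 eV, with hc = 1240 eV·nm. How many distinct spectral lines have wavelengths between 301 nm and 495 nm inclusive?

2

Enumerate all n_i → n_f pairs with 1 ≤ n_f < n_i ≤ 7 and compute λ = 1240 / [13.6·4·(1/n_f² − 1/n_i²)].
Lines falling in [301, 495] nm: 5→3 (320.5 nm), 4→3 (468.9 nm).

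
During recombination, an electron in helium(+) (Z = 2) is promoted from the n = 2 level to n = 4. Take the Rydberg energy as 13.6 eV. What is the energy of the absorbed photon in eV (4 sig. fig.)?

The Bohr energies scale as Z², so for Z = 2: E_n = −54.40/n² eV.
E_4 = −54.40/16 = −3.400 eV and E_2 = −54.40/4 = −13.60 eV.
The photon energy is |E_4 − E_2| = 10.20 eV.

10.20 eV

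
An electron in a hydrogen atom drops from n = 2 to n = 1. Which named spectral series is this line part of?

The series is set by the lower level: n_f = 1 is the Lyman series.

Lyman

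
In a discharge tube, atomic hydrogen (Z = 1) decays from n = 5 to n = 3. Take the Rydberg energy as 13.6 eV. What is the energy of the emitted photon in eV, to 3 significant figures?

E_5 = −13.60/25 = −0.5440 eV and E_3 = −13.60/9 = −1.511 eV.
The photon energy is |E_5 − E_3| = 0.967 eV.

0.967 eV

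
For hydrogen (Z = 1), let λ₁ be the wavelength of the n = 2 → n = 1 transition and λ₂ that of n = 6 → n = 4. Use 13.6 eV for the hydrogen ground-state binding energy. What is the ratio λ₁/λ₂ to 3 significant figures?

0.0463

λ ∝ 1/ΔE ∝ 1/(1/n_f² − 1/n_i²), and the Z² and hc factors cancel in the ratio.
λ₁/λ₂ = (1/4² − 1/6²)/(1/1² − 1/2²) = 0.03472/0.7500 = 0.0463.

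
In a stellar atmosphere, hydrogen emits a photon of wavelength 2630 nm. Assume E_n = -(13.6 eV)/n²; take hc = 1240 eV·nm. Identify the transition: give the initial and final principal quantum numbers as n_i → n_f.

The photon energy is ΔE = hc/λ = 1240 / 2630 = 0.4715 eV.
With Z = 1, ΔE = 13.60 × (1/n_f² − 1/n_i²), so 1/n_f² − 1/n_i² = 0.03467.
Trying n_f = 4 gives 1/n_i² = 0.02783, i.e. n_i ≈ 6; this pair matches.

n_i = 6, n_f = 4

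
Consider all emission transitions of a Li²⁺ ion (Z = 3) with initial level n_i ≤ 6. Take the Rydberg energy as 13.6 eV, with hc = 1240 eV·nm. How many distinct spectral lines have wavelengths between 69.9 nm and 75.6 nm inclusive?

Enumerate all n_i → n_f pairs with 1 ≤ n_f < n_i ≤ 6 and compute λ = 1240 / [13.6·9·(1/n_f² − 1/n_i²)].
Lines falling in [69.9, 75.6] nm: 3→2 (72.94 nm).

1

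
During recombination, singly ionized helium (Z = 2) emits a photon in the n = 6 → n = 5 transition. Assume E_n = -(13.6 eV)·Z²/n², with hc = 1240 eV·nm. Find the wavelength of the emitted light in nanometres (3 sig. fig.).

For Z = 2 the level energies scale as Z², so the effective Rydberg energy is 13.6 × 4 = 54.40 eV.
ΔE = 54.40 × (1/5² − 1/6²) = 54.40 × 0.01222 = 0.6649 eV.
λ = hc/ΔE = 1240 / 0.6649 = 1860 nm.

1860 nm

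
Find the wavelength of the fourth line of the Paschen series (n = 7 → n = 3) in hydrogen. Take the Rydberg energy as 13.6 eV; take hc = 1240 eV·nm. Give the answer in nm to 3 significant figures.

1010 nm

The Paschen series terminates on n_f = 3; the fourth line has n_i = 3+4 = 7.
ΔE = 13.60 × (1/3² − 1/7²) = 1.234 eV.
λ = 1240 / 1.234 = 1010 nm.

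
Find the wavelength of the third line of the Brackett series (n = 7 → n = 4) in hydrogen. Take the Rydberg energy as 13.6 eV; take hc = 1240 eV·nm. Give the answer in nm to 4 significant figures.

The Brackett series terminates on n_f = 4; the third line has n_i = 4+3 = 7.
ΔE = 13.60 × (1/4² − 1/7²) = 0.5724 eV.
λ = 1240 / 0.5724 = 2166 nm.

2166 nm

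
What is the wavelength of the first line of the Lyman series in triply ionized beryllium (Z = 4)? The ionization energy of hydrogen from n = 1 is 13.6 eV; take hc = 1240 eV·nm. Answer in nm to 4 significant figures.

7.598 nm

The Lyman series terminates on n_f = 1; the first line has n_i = 1+1 = 2.
ΔE = 217.6 × (1/1² − 1/2²) = 163.2 eV.
λ = 1240 / 163.2 = 7.598 nm.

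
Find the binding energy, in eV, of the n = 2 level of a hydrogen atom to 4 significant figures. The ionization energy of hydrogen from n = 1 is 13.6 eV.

E_2 = −13.60/4 = −3.400 eV, so ionization (to E = 0) requires 3.400 eV.

3.400 eV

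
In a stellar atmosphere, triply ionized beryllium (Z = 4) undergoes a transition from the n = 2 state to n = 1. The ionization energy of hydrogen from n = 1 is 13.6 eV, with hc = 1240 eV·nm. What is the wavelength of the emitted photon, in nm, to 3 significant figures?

7.60 nm

For Z = 4 the level energies scale as Z², so the effective Rydberg energy is 13.6 × 16 = 217.6 eV.
ΔE = 217.6 × (1/1² − 1/2²) = 217.6 × 0.7500 = 163.2 eV.
λ = hc/ΔE = 1240 / 163.2 = 7.60 nm.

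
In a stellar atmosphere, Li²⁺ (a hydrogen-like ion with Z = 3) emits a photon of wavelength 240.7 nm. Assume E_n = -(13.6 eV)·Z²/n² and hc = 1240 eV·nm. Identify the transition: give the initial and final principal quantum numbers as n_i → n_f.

n_i = 7, n_f = 4

The photon energy is ΔE = hc/λ = 1240 / 240.7 = 5.152 eV.
With Z = 3, ΔE = 122.4 × (1/n_f² − 1/n_i²), so 1/n_f² − 1/n_i² = 0.04209.
Trying n_f = 4 gives 1/n_i² = 0.02041, i.e. n_i ≈ 7; this pair matches.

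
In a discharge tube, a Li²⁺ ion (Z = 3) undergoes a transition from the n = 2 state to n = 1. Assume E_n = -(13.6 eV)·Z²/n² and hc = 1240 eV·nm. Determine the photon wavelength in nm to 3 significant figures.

13.5 nm

For Z = 3 the level energies scale as Z², so the effective Rydberg energy is 13.6 × 9 = 122.4 eV.
ΔE = 122.4 × (1/1² − 1/2²) = 122.4 × 0.7500 = 91.80 eV.
λ = hc/ΔE = 1240 / 91.80 = 13.5 nm.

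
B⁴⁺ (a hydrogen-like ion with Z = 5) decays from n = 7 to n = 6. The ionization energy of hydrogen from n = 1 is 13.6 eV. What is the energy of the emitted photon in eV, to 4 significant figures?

2.506 eV

The Bohr energies scale as Z², so for Z = 5: E_n = −340.0/n² eV.
E_7 = −340.0/49 = −6.939 eV and E_6 = −340.0/36 = −9.444 eV.
The photon energy is |E_7 − E_6| = 2.506 eV.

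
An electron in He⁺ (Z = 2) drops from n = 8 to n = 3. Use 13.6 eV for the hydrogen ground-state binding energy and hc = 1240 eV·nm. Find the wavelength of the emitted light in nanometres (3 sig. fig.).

For Z = 2 the level energies scale as Z², so the effective Rydberg energy is 13.6 × 4 = 54.40 eV.
ΔE = 54.40 × (1/3² − 1/8²) = 54.40 × 0.09549 = 5.194 eV.
λ = hc/ΔE = 1240 / 5.194 = 239 nm.

239 nm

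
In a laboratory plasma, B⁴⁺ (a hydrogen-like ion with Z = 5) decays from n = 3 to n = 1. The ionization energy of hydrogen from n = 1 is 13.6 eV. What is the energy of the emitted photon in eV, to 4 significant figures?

302.2 eV

The Bohr energies scale as Z², so for Z = 5: E_n = −340.0/n² eV.
E_3 = −340.0/9 = −37.78 eV and E_1 = −340.0/1 = −340.0 eV.
The photon energy is |E_3 − E_1| = 302.2 eV.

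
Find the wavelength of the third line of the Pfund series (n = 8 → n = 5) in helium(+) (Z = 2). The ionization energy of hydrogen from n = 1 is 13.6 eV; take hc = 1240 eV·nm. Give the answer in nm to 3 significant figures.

The Pfund series terminates on n_f = 5; the third line has n_i = 5+3 = 8.
ΔE = 54.40 × (1/5² − 1/8²) = 1.326 eV.
λ = 1240 / 1.326 = 935 nm.

935 nm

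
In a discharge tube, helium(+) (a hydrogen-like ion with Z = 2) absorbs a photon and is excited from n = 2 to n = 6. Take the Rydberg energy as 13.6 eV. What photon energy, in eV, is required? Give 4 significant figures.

12.09 eV

The Bohr energies scale as Z², so for Z = 2: E_n = −54.40/n² eV.
E_6 = −54.40/36 = −1.511 eV and E_2 = −54.40/4 = −13.60 eV.
The photon energy is |E_6 − E_2| = 12.09 eV.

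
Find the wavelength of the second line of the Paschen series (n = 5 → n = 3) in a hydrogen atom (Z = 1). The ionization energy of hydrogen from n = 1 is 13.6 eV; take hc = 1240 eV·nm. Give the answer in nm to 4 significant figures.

The Paschen series terminates on n_f = 3; the second line has n_i = 3+2 = 5.
ΔE = 13.60 × (1/3² − 1/5²) = 0.9671 eV.
λ = 1240 / 0.9671 = 1282 nm.

1282 nm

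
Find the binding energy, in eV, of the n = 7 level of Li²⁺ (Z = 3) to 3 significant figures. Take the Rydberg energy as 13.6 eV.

E_n = −13.6 Z²/n² = −122.4/n² eV for Z = 3.
E_7 = −122.4/49 = −2.50 eV, so ionization (to E = 0) requires 2.50 eV.

2.50 eV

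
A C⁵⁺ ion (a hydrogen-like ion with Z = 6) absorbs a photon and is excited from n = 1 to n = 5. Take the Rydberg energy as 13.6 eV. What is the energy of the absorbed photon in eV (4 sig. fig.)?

The Bohr energies scale as Z², so for Z = 6: E_n = −489.6/n² eV.
E_5 = −489.6/25 = −19.58 eV and E_1 = −489.6/1 = −489.6 eV.
The photon energy is |E_5 − E_1| = 470.0 eV.

470.0 eV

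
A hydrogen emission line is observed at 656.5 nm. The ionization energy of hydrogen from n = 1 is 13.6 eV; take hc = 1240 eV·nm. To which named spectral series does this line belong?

ΔE = 1240/656.5 = 1.889 eV.
This matches 13.6 × (1/2² − 1/3²), so n_f = 2: the Balmer series.

Balmer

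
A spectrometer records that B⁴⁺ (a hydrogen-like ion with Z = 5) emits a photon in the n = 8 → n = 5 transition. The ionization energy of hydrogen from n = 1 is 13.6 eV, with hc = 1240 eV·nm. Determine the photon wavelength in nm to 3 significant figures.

For Z = 5 the level energies scale as Z², so the effective Rydberg energy is 13.6 × 25 = 340.0 eV.
ΔE = 340.0 × (1/5² − 1/8²) = 340.0 × 0.02438 = 8.288 eV.
λ = hc/ΔE = 1240 / 8.288 = 150 nm.

150 nm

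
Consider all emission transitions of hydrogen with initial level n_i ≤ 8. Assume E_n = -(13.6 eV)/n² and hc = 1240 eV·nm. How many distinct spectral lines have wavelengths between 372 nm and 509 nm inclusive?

Enumerate all n_i → n_f pairs with 1 ≤ n_f < n_i ≤ 8 and compute λ = 1240 / [13.6·1·(1/n_f² − 1/n_i²)].
Lines falling in [372, 509] nm: 8→2 (389.0 nm), 7→2 (397.1 nm), 6→2 (410.3 nm), 5→2 (434.2 nm), 4→2 (486.3 nm).

5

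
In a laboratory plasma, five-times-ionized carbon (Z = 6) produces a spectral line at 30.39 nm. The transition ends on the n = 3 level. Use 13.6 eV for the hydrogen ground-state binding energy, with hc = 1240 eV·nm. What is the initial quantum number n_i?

The photon energy is ΔE = hc/λ = 1240 / 30.39 = 40.80 eV.
With Z = 6, ΔE = 489.6 × (1/n_f² − 1/n_i²), so 1/n_f² − 1/n_i² = 0.08334.
With n_f = 3: 1/n_i² = 1/9 − 0.08334 = 0.02777, so n_i ≈ 6.00.

n_i = 6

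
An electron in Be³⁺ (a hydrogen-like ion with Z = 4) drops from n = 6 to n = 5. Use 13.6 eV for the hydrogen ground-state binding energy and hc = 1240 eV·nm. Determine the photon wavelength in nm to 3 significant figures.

For Z = 4 the level energies scale as Z², so the effective Rydberg energy is 13.6 × 16 = 217.6 eV.
ΔE = 217.6 × (1/5² − 1/6²) = 217.6 × 0.01222 = 2.660 eV.
λ = hc/ΔE = 1240 / 2.660 = 466 nm.

466 nm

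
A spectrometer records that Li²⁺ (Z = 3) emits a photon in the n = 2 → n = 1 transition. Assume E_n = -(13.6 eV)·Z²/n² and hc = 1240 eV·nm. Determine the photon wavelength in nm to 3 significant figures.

13.5 nm

For Z = 3 the level energies scale as Z², so the effective Rydberg energy is 13.6 × 9 = 122.4 eV.
ΔE = 122.4 × (1/1² − 1/2²) = 122.4 × 0.7500 = 91.80 eV.
λ = hc/ΔE = 1240 / 91.80 = 13.5 nm.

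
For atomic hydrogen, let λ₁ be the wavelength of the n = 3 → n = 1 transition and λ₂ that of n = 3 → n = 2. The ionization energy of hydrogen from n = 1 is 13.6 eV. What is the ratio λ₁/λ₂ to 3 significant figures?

λ ∝ 1/ΔE ∝ 1/(1/n_f² − 1/n_i²), and the Z² and hc factors cancel in the ratio.
λ₁/λ₂ = (1/2² − 1/3²)/(1/1² − 1/3²) = 0.1389/0.8889 = 0.156.

0.156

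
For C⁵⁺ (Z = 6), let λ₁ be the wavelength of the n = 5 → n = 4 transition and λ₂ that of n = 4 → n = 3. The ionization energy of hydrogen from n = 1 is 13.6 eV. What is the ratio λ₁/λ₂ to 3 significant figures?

2.16

λ ∝ 1/ΔE ∝ 1/(1/n_f² − 1/n_i²), and the Z² and hc factors cancel in the ratio.
λ₁/λ₂ = (1/3² − 1/4²)/(1/4² − 1/5²) = 0.04861/0.02250 = 2.16.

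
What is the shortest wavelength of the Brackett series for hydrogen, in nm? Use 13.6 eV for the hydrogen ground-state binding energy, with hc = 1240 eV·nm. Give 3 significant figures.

The Brackett series has lower level n_f = 4; the series limit corresponds to n_i → ∞.
ΔE_max = 13.6 × 1 / 4² = 0.8500 eV.
λ_min = 1240 / 0.8500 = 1460 nm.

1460 nm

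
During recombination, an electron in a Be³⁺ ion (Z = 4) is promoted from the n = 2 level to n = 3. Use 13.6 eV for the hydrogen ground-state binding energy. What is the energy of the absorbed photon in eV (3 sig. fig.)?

The Bohr energies scale as Z², so for Z = 4: E_n = −217.6/n² eV.
E_3 = −217.6/9 = −24.18 eV and E_2 = −217.6/4 = −54.40 eV.
The photon energy is |E_3 − E_2| = 30.2 eV.

30.2 eV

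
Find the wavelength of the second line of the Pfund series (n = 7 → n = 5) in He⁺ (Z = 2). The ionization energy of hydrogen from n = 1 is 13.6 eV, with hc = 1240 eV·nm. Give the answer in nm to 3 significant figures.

1160 nm

The Pfund series terminates on n_f = 5; the second line has n_i = 5+2 = 7.
ΔE = 54.40 × (1/5² − 1/7²) = 1.066 eV.
λ = 1240 / 1.066 = 1160 nm.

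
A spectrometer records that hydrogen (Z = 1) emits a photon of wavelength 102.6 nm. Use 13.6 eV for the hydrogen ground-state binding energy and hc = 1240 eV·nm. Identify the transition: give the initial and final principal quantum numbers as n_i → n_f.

The photon energy is ΔE = hc/λ = 1240 / 102.6 = 12.09 eV.
With Z = 1, ΔE = 13.60 × (1/n_f² − 1/n_i²), so 1/n_f² − 1/n_i² = 0.8887.
Trying n_f = 1 gives 1/n_i² = 0.1113, i.e. n_i ≈ 3; this pair matches.

n_i = 3, n_f = 1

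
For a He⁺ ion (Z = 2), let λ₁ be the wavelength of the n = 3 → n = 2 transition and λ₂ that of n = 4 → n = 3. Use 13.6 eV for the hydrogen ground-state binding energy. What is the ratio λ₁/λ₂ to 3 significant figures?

0.350

λ ∝ 1/ΔE ∝ 1/(1/n_f² − 1/n_i²), and the Z² and hc factors cancel in the ratio.
λ₁/λ₂ = (1/3² − 1/4²)/(1/2² − 1/3²) = 0.04861/0.1389 = 0.350.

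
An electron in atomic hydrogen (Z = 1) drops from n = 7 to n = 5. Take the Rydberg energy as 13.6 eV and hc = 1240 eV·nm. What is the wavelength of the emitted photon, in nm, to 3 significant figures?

ΔE = 13.60 × (1/5² − 1/7²) = 13.60 × 0.01959 = 0.2664 eV.
λ = hc/ΔE = 1240 / 0.2664 = 4650 nm.

4650 nm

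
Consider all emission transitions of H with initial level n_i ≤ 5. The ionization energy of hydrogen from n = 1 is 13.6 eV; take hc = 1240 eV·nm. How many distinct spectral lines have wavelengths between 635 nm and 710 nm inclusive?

Enumerate all n_i → n_f pairs with 1 ≤ n_f < n_i ≤ 5 and compute λ = 1240 / [13.6·1·(1/n_f² − 1/n_i²)].
Lines falling in [635, 710] nm: 3→2 (656.5 nm).

1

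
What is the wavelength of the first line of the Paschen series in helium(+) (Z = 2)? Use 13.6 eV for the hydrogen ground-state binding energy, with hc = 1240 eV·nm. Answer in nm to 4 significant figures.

The Paschen series terminates on n_f = 3; the first line has n_i = 3+1 = 4.
ΔE = 54.40 × (1/3² − 1/4²) = 2.644 eV.
λ = 1240 / 2.644 = 468.9 nm.

468.9 nm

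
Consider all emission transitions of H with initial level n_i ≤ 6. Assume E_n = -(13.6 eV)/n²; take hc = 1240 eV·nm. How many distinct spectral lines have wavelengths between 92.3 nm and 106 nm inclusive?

Enumerate all n_i → n_f pairs with 1 ≤ n_f < n_i ≤ 6 and compute λ = 1240 / [13.6·1·(1/n_f² − 1/n_i²)].
Lines falling in [92.3, 106] nm: 6→1 (93.78 nm), 5→1 (94.98 nm), 4→1 (97.25 nm), 3→1 (102.6 nm).

4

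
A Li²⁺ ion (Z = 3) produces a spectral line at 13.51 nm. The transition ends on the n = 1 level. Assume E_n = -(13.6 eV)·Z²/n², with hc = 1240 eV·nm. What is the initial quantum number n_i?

The photon energy is ΔE = hc/λ = 1240 / 13.51 = 91.78 eV.
With Z = 3, ΔE = 122.4 × (1/n_f² − 1/n_i²), so 1/n_f² − 1/n_i² = 0.7499.
With n_f = 1: 1/n_i² = 1/1 − 0.7499 = 0.2501, so n_i ≈ 2.00.

n_i = 2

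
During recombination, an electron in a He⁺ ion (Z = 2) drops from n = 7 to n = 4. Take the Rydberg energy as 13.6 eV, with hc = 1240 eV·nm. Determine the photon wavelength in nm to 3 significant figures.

For Z = 2 the level energies scale as Z², so the effective Rydberg energy is 13.6 × 4 = 54.40 eV.
ΔE = 54.40 × (1/4² − 1/7²) = 54.40 × 0.04209 = 2.290 eV.
λ = hc/ΔE = 1240 / 2.290 = 542 nm.

542 nm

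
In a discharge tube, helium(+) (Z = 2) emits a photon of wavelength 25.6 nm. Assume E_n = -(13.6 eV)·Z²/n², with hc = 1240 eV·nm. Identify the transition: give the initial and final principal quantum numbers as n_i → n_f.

n_i = 3, n_f = 1

The photon energy is ΔE = hc/λ = 1240 / 25.6 = 48.44 eV.
With Z = 2, ΔE = 54.40 × (1/n_f² − 1/n_i²), so 1/n_f² − 1/n_i² = 0.8904.
Trying n_f = 1 gives 1/n_i² = 0.1096, i.e. n_i ≈ 3; this pair matches.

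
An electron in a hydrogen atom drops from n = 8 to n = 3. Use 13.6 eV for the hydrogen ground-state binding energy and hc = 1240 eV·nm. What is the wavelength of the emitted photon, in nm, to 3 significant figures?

ΔE = 13.60 × (1/3² − 1/8²) = 13.60 × 0.09549 = 1.299 eV.
λ = hc/ΔE = 1240 / 1.299 = 955 nm.

955 nm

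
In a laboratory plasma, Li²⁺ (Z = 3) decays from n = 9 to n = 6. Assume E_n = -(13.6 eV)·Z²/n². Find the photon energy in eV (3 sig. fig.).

1.89 eV

The Bohr energies scale as Z², so for Z = 3: E_n = −122.4/n² eV.
E_9 = −122.4/81 = −1.511 eV and E_6 = −122.4/36 = −3.400 eV.
The photon energy is |E_9 − E_6| = 1.89 eV.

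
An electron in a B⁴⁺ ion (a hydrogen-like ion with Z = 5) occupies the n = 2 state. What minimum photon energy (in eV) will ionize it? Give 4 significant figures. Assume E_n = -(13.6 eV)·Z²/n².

E_n = −13.6 Z²/n² = −340.0/n² eV for Z = 5.
E_2 = −340.0/4 = −85.00 eV, so ionization (to E = 0) requires 85.00 eV.

85.00 eV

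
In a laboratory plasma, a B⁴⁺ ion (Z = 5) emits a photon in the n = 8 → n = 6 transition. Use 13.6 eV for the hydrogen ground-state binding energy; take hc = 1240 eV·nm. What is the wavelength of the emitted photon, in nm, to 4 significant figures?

For Z = 5 the level energies scale as Z², so the effective Rydberg energy is 13.6 × 25 = 340.0 eV.
ΔE = 340.0 × (1/6² − 1/8²) = 340.0 × 0.01215 = 4.132 eV.
λ = hc/ΔE = 1240 / 4.132 = 300.1 nm.

300.1 nm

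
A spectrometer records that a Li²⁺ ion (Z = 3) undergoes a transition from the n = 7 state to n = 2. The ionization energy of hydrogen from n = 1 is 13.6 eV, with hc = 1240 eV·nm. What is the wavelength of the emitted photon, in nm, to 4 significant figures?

44.12 nm

For Z = 3 the level energies scale as Z², so the effective Rydberg energy is 13.6 × 9 = 122.4 eV.
ΔE = 122.4 × (1/2² − 1/7²) = 122.4 × 0.2296 = 28.10 eV.
λ = hc/ΔE = 1240 / 28.10 = 44.12 nm.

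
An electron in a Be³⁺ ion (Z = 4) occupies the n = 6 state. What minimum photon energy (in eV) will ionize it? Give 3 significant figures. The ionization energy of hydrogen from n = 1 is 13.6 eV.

E_n = −13.6 Z²/n² = −217.6/n² eV for Z = 4.
E_6 = −217.6/36 = −6.04 eV, so ionization (to E = 0) requires 6.04 eV.

6.04 eV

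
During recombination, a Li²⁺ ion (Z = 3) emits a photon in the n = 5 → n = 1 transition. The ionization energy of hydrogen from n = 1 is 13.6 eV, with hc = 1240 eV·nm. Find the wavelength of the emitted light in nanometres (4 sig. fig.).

For Z = 3 the level energies scale as Z², so the effective Rydberg energy is 13.6 × 9 = 122.4 eV.
ΔE = 122.4 × (1/1² − 1/5²) = 122.4 × 0.9600 = 117.5 eV.
λ = hc/ΔE = 1240 / 117.5 = 10.55 nm.

10.55 nm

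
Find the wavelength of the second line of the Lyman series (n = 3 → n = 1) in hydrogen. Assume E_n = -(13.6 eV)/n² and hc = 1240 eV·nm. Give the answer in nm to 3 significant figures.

The Lyman series terminates on n_f = 1; the second line has n_i = 1+2 = 3.
ΔE = 13.60 × (1/1² − 1/3²) = 12.09 eV.
λ = 1240 / 12.09 = 103 nm.

103 nm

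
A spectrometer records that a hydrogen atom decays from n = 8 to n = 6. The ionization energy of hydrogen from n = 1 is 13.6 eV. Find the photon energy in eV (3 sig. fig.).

0.165 eV

E_8 = −13.60/64 = −0.2125 eV and E_6 = −13.60/36 = −0.3778 eV.
The photon energy is |E_8 − E_6| = 0.165 eV.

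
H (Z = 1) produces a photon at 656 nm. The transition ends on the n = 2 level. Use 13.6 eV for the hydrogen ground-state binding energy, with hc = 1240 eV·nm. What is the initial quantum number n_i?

The photon energy is ΔE = hc/λ = 1240 / 656 = 1.890 eV.
With Z = 1, ΔE = 13.60 × (1/n_f² − 1/n_i²), so 1/n_f² − 1/n_i² = 0.1390.
With n_f = 2: 1/n_i² = 1/4 − 0.1390 = 0.1110, so n_i ≈ 3.00.

n_i = 3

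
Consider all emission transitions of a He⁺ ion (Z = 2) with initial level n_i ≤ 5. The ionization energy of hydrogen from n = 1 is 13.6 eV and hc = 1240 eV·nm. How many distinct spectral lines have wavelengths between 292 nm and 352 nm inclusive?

1

Enumerate all n_i → n_f pairs with 1 ≤ n_f < n_i ≤ 5 and compute λ = 1240 / [13.6·4·(1/n_f² − 1/n_i²)].
Lines falling in [292, 352] nm: 5→3 (320.5 nm).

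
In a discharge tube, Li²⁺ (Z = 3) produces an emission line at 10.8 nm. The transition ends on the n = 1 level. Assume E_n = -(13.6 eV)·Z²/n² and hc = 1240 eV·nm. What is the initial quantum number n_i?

n_i = 4

The photon energy is ΔE = hc/λ = 1240 / 10.8 = 114.8 eV.
With Z = 3, ΔE = 122.4 × (1/n_f² − 1/n_i²), so 1/n_f² − 1/n_i² = 0.9380.
With n_f = 1: 1/n_i² = 1/1 − 0.9380 = 0.06197, so n_i ≈ 4.02.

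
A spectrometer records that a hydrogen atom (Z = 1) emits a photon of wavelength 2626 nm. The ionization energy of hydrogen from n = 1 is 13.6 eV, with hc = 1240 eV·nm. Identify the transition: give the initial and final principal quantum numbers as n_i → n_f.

The photon energy is ΔE = hc/λ = 1240 / 2626 = 0.4722 eV.
With Z = 1, ΔE = 13.60 × (1/n_f² − 1/n_i²), so 1/n_f² − 1/n_i² = 0.03472.
Trying n_f = 4 gives 1/n_i² = 0.02778, i.e. n_i ≈ 6; this pair matches.

n_i = 6, n_f = 4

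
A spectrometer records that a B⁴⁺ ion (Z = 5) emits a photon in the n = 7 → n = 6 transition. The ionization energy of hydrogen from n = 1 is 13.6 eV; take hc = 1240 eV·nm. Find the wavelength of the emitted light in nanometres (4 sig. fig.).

For Z = 5 the level energies scale as Z², so the effective Rydberg energy is 13.6 × 25 = 340.0 eV.
ΔE = 340.0 × (1/6² − 1/7²) = 340.0 × 0.007370 = 2.506 eV.
λ = hc/ΔE = 1240 / 2.506 = 494.9 nm.

494.9 nm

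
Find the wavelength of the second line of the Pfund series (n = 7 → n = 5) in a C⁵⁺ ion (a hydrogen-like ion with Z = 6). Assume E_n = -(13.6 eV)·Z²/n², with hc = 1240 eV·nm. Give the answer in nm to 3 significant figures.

129 nm

The Pfund series terminates on n_f = 5; the second line has n_i = 5+2 = 7.
ΔE = 489.6 × (1/5² − 1/7²) = 9.592 eV.
λ = 1240 / 9.592 = 129 nm.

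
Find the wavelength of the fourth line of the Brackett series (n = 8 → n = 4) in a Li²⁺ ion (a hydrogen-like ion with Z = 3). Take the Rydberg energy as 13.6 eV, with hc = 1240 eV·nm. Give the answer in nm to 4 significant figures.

216.1 nm

The Brackett series terminates on n_f = 4; the fourth line has n_i = 4+4 = 8.
ΔE = 122.4 × (1/4² − 1/8²) = 5.738 eV.
λ = 1240 / 5.738 = 216.1 nm.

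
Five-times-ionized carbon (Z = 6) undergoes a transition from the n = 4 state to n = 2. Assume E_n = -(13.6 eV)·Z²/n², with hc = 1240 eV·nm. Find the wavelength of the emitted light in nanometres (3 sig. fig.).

13.5 nm

For Z = 6 the level energies scale as Z², so the effective Rydberg energy is 13.6 × 36 = 489.6 eV.
ΔE = 489.6 × (1/2² − 1/4²) = 489.6 × 0.1875 = 91.80 eV.
λ = hc/ΔE = 1240 / 91.80 = 13.5 nm.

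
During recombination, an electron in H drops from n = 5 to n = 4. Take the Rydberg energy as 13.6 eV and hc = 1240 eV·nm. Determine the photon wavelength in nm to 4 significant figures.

ΔE = 13.60 × (1/4² − 1/5²) = 13.60 × 0.02250 = 0.3060 eV.
λ = hc/ΔE = 1240 / 0.3060 = 4052 nm.
This line belongs to the Brackett series.

4052 nm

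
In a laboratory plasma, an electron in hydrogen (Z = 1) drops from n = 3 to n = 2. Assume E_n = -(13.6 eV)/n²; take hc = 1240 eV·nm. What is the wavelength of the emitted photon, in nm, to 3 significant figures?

ΔE = 13.60 × (1/2² − 1/3²) = 13.60 × 0.1389 = 1.889 eV.
λ = hc/ΔE = 1240 / 1.889 = 656 nm.

656 nm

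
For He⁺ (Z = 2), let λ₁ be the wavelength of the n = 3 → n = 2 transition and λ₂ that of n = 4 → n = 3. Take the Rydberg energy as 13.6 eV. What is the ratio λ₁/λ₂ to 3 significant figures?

0.350

λ ∝ 1/ΔE ∝ 1/(1/n_f² − 1/n_i²), and the Z² and hc factors cancel in the ratio.
λ₁/λ₂ = (1/3² − 1/4²)/(1/2² − 1/3²) = 0.04861/0.1389 = 0.350.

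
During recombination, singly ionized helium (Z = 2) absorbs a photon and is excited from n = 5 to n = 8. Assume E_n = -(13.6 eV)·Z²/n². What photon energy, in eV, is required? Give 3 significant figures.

The Bohr energies scale as Z², so for Z = 2: E_n = −54.40/n² eV.
E_8 = −54.40/64 = −0.8500 eV and E_5 = −54.40/25 = −2.176 eV.
The photon energy is |E_8 − E_5| = 1.33 eV.

1.33 eV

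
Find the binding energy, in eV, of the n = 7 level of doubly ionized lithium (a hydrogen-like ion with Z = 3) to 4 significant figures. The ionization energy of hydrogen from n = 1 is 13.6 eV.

2.498 eV

E_n = −13.6 Z²/n² = −122.4/n² eV for Z = 3.
E_7 = −122.4/49 = −2.498 eV, so ionization (to E = 0) requires 2.498 eV.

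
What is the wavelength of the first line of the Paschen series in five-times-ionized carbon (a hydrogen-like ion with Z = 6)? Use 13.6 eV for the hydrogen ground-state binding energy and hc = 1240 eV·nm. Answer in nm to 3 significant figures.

52.1 nm

The Paschen series terminates on n_f = 3; the first line has n_i = 3+1 = 4.
ΔE = 489.6 × (1/3² − 1/4²) = 23.80 eV.
λ = 1240 / 23.80 = 52.1 nm.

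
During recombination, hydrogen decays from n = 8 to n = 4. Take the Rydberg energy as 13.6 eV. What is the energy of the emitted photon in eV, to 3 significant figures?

0.638 eV

E_8 = −13.60/64 = −0.2125 eV and E_4 = −13.60/16 = −0.8500 eV.
The photon energy is |E_8 − E_4| = 0.638 eV.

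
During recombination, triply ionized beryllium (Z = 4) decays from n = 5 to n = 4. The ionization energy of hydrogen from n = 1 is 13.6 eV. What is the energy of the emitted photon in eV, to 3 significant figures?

The Bohr energies scale as Z², so for Z = 4: E_n = −217.6/n² eV.
E_5 = −217.6/25 = −8.704 eV and E_4 = −217.6/16 = −13.60 eV.
The photon energy is |E_5 − E_4| = 4.90 eV.

4.90 eV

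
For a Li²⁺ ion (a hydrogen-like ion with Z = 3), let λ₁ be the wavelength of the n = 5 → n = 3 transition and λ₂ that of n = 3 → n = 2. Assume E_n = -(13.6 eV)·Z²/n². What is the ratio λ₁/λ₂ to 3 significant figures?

λ ∝ 1/ΔE ∝ 1/(1/n_f² − 1/n_i²), and the Z² and hc factors cancel in the ratio.
λ₁/λ₂ = (1/2² − 1/3²)/(1/3² − 1/5²) = 0.1389/0.07111 = 1.95.

1.95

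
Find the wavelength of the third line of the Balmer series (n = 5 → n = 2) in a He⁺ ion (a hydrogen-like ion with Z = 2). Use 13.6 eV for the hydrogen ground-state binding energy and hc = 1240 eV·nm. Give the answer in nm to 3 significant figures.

The Balmer series terminates on n_f = 2; the third line has n_i = 2+3 = 5.
ΔE = 54.40 × (1/2² − 1/5²) = 11.42 eV.
λ = 1240 / 11.42 = 109 nm.

109 nm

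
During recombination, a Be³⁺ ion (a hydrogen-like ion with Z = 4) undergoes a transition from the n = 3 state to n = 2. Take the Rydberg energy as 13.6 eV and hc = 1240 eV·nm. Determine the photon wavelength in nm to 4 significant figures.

41.03 nm

For Z = 4 the level energies scale as Z², so the effective Rydberg energy is 13.6 × 16 = 217.6 eV.
ΔE = 217.6 × (1/2² − 1/3²) = 217.6 × 0.1389 = 30.22 eV.
λ = hc/ΔE = 1240 / 30.22 = 41.03 nm.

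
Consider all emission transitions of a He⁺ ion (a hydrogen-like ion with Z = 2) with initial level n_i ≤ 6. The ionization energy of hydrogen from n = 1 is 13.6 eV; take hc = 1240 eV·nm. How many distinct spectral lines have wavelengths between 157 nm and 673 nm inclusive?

Enumerate all n_i → n_f pairs with 1 ≤ n_f < n_i ≤ 6 and compute λ = 1240 / [13.6·4·(1/n_f² − 1/n_i²)].
Lines falling in [157, 673] nm: 3→2 (164.1 nm), 6→3 (273.5 nm), 5→3 (320.5 nm), 4→3 (468.9 nm), 6→4 (656.5 nm).

5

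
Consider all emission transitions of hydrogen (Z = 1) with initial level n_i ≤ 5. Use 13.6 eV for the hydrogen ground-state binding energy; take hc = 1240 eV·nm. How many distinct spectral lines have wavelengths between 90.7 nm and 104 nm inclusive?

3

Enumerate all n_i → n_f pairs with 1 ≤ n_f < n_i ≤ 5 and compute λ = 1240 / [13.6·1·(1/n_f² − 1/n_i²)].
Lines falling in [90.7, 104] nm: 5→1 (94.98 nm), 4→1 (97.25 nm), 3→1 (102.6 nm).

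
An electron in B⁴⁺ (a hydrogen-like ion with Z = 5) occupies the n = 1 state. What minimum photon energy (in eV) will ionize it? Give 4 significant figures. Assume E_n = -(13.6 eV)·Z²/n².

E_n = −13.6 Z²/n² = −340.0/n² eV for Z = 5.
E_1 = −340.0/1 = −340.0 eV, so ionization (to E = 0) requires 340.0 eV.

340.0 eV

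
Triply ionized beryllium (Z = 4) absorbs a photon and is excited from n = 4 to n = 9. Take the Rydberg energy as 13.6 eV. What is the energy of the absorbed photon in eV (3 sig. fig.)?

The Bohr energies scale as Z², so for Z = 4: E_n = −217.6/n² eV.
E_9 = −217.6/81 = −2.686 eV and E_4 = −217.6/16 = −13.60 eV.
The photon energy is |E_9 − E_4| = 10.9 eV.

10.9 eV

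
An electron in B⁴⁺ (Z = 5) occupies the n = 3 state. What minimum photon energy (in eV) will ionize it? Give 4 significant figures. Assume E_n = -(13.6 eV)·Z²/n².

E_n = −13.6 Z²/n² = −340.0/n² eV for Z = 5.
E_3 = −340.0/9 = −37.78 eV, so ionization (to E = 0) requires 37.78 eV.

37.78 eV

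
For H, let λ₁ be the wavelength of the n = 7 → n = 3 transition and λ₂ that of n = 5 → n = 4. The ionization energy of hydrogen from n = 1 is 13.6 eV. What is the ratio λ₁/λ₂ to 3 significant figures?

λ ∝ 1/ΔE ∝ 1/(1/n_f² − 1/n_i²), and the Z² and hc factors cancel in the ratio.
λ₁/λ₂ = (1/4² − 1/5²)/(1/3² − 1/7²) = 0.02250/0.09070 = 0.248.

0.248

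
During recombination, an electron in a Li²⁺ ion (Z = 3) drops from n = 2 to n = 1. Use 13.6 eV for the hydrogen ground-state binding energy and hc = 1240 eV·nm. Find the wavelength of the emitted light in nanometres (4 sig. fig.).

13.51 nm

For Z = 3 the level energies scale as Z², so the effective Rydberg energy is 13.6 × 9 = 122.4 eV.
ΔE = 122.4 × (1/1² − 1/2²) = 122.4 × 0.7500 = 91.80 eV.
λ = hc/ΔE = 1240 / 91.80 = 13.51 nm.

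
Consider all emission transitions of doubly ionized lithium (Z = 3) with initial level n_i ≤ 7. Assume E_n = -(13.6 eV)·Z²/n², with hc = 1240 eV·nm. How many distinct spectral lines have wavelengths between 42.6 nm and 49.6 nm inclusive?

3

Enumerate all n_i → n_f pairs with 1 ≤ n_f < n_i ≤ 7 and compute λ = 1240 / [13.6·9·(1/n_f² − 1/n_i²)].
Lines falling in [42.6, 49.6] nm: 7→2 (44.12 nm), 6→2 (45.59 nm), 5→2 (48.24 nm).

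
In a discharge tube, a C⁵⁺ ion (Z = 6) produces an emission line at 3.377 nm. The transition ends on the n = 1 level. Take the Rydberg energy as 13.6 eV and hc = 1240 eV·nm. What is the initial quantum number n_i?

n_i = 2

The photon energy is ΔE = hc/λ = 1240 / 3.377 = 367.2 eV.
With Z = 6, ΔE = 489.6 × (1/n_f² − 1/n_i²), so 1/n_f² − 1/n_i² = 0.7500.
With n_f = 1: 1/n_i² = 1/1 − 0.7500 = 0.2500, so n_i ≈ 2.00.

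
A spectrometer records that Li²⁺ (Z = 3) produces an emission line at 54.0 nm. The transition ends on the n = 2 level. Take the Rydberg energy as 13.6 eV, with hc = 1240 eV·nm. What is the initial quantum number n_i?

n_i = 4

The photon energy is ΔE = hc/λ = 1240 / 54.0 = 22.96 eV.
With Z = 3, ΔE = 122.4 × (1/n_f² − 1/n_i²), so 1/n_f² − 1/n_i² = 0.1876.
With n_f = 2: 1/n_i² = 1/4 − 0.1876 = 0.06239, so n_i ≈ 4.00.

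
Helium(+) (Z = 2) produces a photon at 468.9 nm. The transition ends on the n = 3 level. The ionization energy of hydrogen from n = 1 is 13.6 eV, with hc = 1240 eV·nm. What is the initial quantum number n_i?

The photon energy is ΔE = hc/λ = 1240 / 468.9 = 2.644 eV.
With Z = 2, ΔE = 54.40 × (1/n_f² − 1/n_i²), so 1/n_f² − 1/n_i² = 0.04861.
With n_f = 3: 1/n_i² = 1/9 − 0.04861 = 0.06250, so n_i ≈ 4.00.

n_i = 4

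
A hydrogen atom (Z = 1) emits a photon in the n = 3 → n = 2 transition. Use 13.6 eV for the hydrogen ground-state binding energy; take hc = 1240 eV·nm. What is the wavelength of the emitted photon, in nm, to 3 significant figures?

ΔE = 13.60 × (1/2² − 1/3²) = 13.60 × 0.1389 = 1.889 eV.
λ = hc/ΔE = 1240 / 1.889 = 656 nm.
This line belongs to the Balmer series.

656 nm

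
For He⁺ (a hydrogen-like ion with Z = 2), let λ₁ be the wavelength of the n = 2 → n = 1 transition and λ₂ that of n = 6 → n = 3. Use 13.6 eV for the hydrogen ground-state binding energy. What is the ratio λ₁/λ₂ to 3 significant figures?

λ ∝ 1/ΔE ∝ 1/(1/n_f² − 1/n_i²), and the Z² and hc factors cancel in the ratio.
λ₁/λ₂ = (1/3² − 1/6²)/(1/1² − 1/2²) = 0.08333/0.7500 = 0.111.

0.111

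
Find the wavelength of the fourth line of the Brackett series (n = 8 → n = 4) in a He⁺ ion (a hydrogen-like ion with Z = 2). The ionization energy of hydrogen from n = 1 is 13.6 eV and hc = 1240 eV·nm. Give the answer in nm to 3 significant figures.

486 nm

The Brackett series terminates on n_f = 4; the fourth line has n_i = 4+4 = 8.
ΔE = 54.40 × (1/4² − 1/8²) = 2.550 eV.
λ = 1240 / 2.550 = 486 nm.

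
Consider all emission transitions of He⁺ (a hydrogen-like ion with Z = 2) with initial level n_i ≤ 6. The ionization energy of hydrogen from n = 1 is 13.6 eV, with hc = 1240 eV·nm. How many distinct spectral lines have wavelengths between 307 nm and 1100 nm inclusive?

Enumerate all n_i → n_f pairs with 1 ≤ n_f < n_i ≤ 6 and compute λ = 1240 / [13.6·4·(1/n_f² − 1/n_i²)].
Lines falling in [307, 1100] nm: 5→3 (320.5 nm), 4→3 (468.9 nm), 6→4 (656.5 nm), 5→4 (1013 nm).

4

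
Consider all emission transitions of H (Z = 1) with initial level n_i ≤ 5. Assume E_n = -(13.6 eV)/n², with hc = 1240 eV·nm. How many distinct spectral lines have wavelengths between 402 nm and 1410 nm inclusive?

4

Enumerate all n_i → n_f pairs with 1 ≤ n_f < n_i ≤ 5 and compute λ = 1240 / [13.6·1·(1/n_f² − 1/n_i²)].
Lines falling in [402, 1410] nm: 5→2 (434.2 nm), 4→2 (486.3 nm), 3→2 (656.5 nm), 5→3 (1282 nm).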